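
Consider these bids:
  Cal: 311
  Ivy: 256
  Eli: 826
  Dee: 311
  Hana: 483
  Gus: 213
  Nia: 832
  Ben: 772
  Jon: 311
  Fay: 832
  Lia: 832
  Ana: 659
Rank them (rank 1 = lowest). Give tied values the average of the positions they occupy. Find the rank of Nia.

Sorted (ascending): 213, 256, 311, 311, 311, 483, 659, 772, 826, 832, 832, 832
The 3 values of 311 occupy positions 3–5 → average rank 4.
The 3 values of 832 occupy positions 10–12 → average rank 11.
Nia has value 832 → rank 11.

11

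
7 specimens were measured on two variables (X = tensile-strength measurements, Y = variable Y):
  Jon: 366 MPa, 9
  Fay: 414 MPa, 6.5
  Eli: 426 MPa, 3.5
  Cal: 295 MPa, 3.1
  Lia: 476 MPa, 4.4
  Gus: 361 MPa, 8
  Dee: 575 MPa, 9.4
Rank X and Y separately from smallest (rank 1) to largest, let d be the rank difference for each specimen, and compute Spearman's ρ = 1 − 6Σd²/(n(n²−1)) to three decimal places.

0.357

Ranks of variable 1: 3, 4, 5, 1, 6, 2, 7
Ranks of variable 2: 6, 4, 2, 1, 3, 5, 7
d = r₁ − r₂: -3, 0, 3, 0, 3, -3, 0
d²: 9, 0, 9, 0, 9, 9, 0; Σd² = 36
ρ = 1 − 6·36/(7·48) = 1 − 216/336 = 0.357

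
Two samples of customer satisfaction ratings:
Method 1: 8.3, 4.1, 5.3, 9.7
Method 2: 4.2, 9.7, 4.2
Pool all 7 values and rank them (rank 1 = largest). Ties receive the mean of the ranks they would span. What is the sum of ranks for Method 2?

Sorted (descending): 9.7, 9.7, 8.3, 5.3, 4.2, 4.2, 4.1
The 2 values of 9.7 occupy positions 1–2 → average rank (1+2)/2 = 1.5.
The 2 values of 4.2 occupy positions 5–6 → average rank (5+6)/2 = 5.5.
Method 2 values → pooled ranks: 4.2→5.5, 9.7→1.5, 4.2→5.5
Rank sum = 5.5 + 1.5 + 5.5 = 12.5

12.5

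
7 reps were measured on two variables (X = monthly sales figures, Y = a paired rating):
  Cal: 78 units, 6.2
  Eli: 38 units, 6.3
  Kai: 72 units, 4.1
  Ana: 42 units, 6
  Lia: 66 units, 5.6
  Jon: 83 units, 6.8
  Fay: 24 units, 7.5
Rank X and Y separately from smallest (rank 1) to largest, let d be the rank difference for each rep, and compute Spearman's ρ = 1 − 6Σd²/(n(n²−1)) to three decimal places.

Ranks of variable 1: 6, 2, 5, 3, 4, 7, 1
Ranks of variable 2: 4, 5, 1, 3, 2, 6, 7
d = r₁ − r₂: 2, -3, 4, 0, 2, 1, -6
d²: 4, 9, 16, 0, 4, 1, 36; Σd² = 70
ρ = 1 − 6·70/(7·48) = 1 − 420/336 = -0.250

-0.250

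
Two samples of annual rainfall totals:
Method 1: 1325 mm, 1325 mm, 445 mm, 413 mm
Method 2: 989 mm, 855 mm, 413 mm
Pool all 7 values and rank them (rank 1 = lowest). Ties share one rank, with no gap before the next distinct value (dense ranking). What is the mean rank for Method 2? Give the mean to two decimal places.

2.67

Sorted (ascending): 413, 413, 445, 855, 989, 1325, 1325
The 2 values of 413 share dense rank 1.
The 2 values of 1325 share dense rank 5.
Remaining distinct values take the next consecutive integers.
Method 2 values → pooled ranks: 989→4, 855→3, 413→1
Mean rank = (4 + 3 + 1) / 3 = 2.67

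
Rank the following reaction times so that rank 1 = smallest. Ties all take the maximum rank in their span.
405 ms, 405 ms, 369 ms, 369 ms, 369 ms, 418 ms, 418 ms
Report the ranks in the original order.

5, 5, 3, 3, 3, 7, 7

Sorted (ascending): 369, 369, 369, 405, 405, 418, 418
The 3 values of 369 occupy positions 1–3 → each gets rank 3.
The 2 values of 405 occupy positions 4–5 → each gets rank 5.
The 2 values of 418 occupy positions 6–7 → each gets rank 7.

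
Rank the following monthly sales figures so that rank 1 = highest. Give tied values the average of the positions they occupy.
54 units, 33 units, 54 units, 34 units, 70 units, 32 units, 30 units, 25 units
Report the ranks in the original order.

Sorted (descending): 70, 54, 54, 34, 33, 32, 30, 25
The 2 values of 54 occupy positions 2–3 → average rank (2+3)/2 = 2.5.

2.5, 5, 2.5, 4, 1, 6, 7, 8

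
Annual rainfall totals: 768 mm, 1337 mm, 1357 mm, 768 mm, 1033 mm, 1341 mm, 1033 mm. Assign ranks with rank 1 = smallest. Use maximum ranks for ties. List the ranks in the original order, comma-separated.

2, 5, 7, 2, 4, 6, 4

Sorted (ascending): 768, 768, 1033, 1033, 1337, 1341, 1357
The 2 values of 768 occupy positions 1–2 → each gets rank 2.
The 2 values of 1033 occupy positions 3–4 → each gets rank 4.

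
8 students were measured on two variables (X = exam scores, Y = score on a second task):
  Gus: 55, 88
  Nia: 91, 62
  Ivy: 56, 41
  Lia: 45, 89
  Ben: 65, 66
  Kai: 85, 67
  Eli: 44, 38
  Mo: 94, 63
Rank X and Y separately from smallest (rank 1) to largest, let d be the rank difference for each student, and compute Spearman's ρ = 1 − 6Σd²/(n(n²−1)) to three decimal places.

Ranks of variable 1: 3, 7, 4, 2, 5, 6, 1, 8
Ranks of variable 2: 7, 3, 2, 8, 5, 6, 1, 4
d = r₁ − r₂: -4, 4, 2, -6, 0, 0, 0, 4
d²: 16, 16, 4, 36, 0, 0, 0, 16; Σd² = 88
ρ = 1 − 6·88/(8·63) = 1 − 528/504 = -0.048

-0.048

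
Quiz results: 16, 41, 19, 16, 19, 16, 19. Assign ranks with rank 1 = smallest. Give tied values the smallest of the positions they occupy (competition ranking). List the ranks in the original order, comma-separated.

1, 7, 4, 1, 4, 1, 4

Sorted (ascending): 16, 16, 16, 19, 19, 19, 41
The 3 values of 16 occupy positions 1–3 → each gets rank 1.
The 3 values of 19 occupy positions 4–6 → each gets rank 4.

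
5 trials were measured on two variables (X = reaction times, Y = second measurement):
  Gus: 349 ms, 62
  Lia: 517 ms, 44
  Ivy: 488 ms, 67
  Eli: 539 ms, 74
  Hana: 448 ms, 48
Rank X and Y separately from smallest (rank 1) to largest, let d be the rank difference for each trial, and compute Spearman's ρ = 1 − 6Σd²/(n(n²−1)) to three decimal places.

0.300

Ranks of variable 1: 1, 4, 3, 5, 2
Ranks of variable 2: 3, 1, 4, 5, 2
d = r₁ − r₂: -2, 3, -1, 0, 0
d²: 4, 9, 1, 0, 0; Σd² = 14
ρ = 1 − 6·14/(5·24) = 1 − 84/120 = 0.300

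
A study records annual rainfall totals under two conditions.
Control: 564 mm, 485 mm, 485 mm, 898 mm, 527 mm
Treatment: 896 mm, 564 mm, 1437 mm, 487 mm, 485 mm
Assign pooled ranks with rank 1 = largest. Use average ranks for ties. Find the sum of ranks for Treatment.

Sorted (descending): 1437, 898, 896, 564, 564, 527, 487, 485, 485, 485
The 2 values of 564 occupy positions 4–5 → average rank (4+5)/2 = 4.5.
The 3 values of 485 occupy positions 8–10 → average rank 9.
Treatment values → pooled ranks: 896→3, 564→4.5, 1437→1, 487→7, 485→9
Rank sum = 3 + 4.5 + 1 + 7 + 9 = 24.5

24.5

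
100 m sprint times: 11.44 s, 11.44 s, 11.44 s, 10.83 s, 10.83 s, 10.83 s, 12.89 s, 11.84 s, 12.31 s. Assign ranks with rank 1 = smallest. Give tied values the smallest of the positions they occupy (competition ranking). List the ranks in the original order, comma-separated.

4, 4, 4, 1, 1, 1, 9, 7, 8

Sorted (ascending): 10.83, 10.83, 10.83, 11.44, 11.44, 11.44, 11.84, 12.31, 12.89
The 3 values of 10.83 occupy positions 1–3 → each gets rank 1.
The 3 values of 11.44 occupy positions 4–6 → each gets rank 4.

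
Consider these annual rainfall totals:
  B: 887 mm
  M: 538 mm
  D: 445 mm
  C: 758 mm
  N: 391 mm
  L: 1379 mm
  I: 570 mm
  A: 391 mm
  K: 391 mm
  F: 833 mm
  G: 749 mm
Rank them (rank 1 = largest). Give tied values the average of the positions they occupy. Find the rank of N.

10

Sorted (descending): 1379, 887, 833, 758, 749, 570, 538, 445, 391, 391, 391
The 3 values of 391 occupy positions 9–11 → average rank 10.
N has value 391 mm → rank 10.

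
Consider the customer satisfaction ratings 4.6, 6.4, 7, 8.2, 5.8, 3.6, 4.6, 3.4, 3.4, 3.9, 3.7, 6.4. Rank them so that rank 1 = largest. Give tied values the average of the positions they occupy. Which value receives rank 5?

5.8

Sorted (descending): 8.2, 7, 6.4, 6.4, 5.8, 4.6, 4.6, 3.9, 3.7, 3.6, 3.4, 3.4
The 2 values of 6.4 occupy positions 3–4 → average rank (3+4)/2 = 3.5.
The 2 values of 4.6 occupy positions 6–7 → average rank (6+7)/2 = 6.5.
The 2 values of 3.4 occupy positions 11–12 → average rank (11+12)/2 = 11.5.
Rank 5 → value 5.8.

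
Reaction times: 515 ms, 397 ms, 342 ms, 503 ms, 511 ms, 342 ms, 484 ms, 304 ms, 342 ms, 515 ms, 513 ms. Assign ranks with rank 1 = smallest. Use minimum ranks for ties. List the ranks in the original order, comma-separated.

10, 5, 2, 7, 8, 2, 6, 1, 2, 10, 9

Sorted (ascending): 304, 342, 342, 342, 397, 484, 503, 511, 513, 515, 515
The 3 values of 342 occupy positions 2–4 → each gets rank 2.
The 2 values of 515 occupy positions 10–11 → each gets rank 10.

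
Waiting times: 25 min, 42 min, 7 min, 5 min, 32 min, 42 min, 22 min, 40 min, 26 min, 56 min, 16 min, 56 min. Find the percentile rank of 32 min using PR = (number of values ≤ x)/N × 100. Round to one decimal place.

58.3

N = 12.
Strictly below 32: 6. Equal to 32: 1.
PR = 7/12 × 100 = 58.3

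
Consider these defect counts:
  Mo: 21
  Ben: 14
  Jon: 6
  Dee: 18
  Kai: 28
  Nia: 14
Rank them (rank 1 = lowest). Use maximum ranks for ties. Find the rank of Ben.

3

Sorted (ascending): 6, 14, 14, 18, 21, 28
The 2 values of 14 occupy positions 2–3 → each gets rank 3.
Ben has value 14 → rank 3.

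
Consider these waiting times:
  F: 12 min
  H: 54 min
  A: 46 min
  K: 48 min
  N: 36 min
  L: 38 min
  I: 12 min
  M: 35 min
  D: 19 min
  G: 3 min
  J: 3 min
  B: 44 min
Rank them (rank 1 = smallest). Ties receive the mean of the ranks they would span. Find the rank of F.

Sorted (ascending): 3, 3, 12, 12, 19, 35, 36, 38, 44, 46, 48, 54
The 2 values of 3 occupy positions 1–2 → average rank (1+2)/2 = 1.5.
The 2 values of 12 occupy positions 3–4 → average rank (3+4)/2 = 3.5.
F has value 12 min → rank 3.5.

3.5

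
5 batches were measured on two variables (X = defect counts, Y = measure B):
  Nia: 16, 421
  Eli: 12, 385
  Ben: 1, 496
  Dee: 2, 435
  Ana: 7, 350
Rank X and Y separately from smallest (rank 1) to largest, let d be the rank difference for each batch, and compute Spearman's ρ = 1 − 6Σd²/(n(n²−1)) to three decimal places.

-0.600

Ranks of variable 1: 5, 4, 1, 2, 3
Ranks of variable 2: 3, 2, 5, 4, 1
d = r₁ − r₂: 2, 2, -4, -2, 2
d²: 4, 4, 16, 4, 4; Σd² = 32
ρ = 1 − 6·32/(5·24) = 1 − 192/120 = -0.600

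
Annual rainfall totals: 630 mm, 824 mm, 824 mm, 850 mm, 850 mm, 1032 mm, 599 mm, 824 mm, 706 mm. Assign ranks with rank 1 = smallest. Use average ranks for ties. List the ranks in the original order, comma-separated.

2, 5, 5, 7.5, 7.5, 9, 1, 5, 3

Sorted (ascending): 599, 630, 706, 824, 824, 824, 850, 850, 1032
The 3 values of 824 occupy positions 4–6 → average rank 5.
The 2 values of 850 occupy positions 7–8 → average rank (7+8)/2 = 7.5.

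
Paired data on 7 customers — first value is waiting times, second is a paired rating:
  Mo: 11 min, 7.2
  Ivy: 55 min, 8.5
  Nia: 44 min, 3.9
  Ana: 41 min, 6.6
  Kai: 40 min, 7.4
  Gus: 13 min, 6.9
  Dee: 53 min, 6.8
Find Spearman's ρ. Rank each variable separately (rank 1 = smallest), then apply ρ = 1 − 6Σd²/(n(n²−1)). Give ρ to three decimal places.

Ranks of variable 1: 1, 7, 5, 4, 3, 2, 6
Ranks of variable 2: 5, 7, 1, 2, 6, 4, 3
d = r₁ − r₂: -4, 0, 4, 2, -3, -2, 3
d²: 16, 0, 16, 4, 9, 4, 9; Σd² = 58
ρ = 1 − 6·58/(7·48) = 1 − 348/336 = -0.036

-0.036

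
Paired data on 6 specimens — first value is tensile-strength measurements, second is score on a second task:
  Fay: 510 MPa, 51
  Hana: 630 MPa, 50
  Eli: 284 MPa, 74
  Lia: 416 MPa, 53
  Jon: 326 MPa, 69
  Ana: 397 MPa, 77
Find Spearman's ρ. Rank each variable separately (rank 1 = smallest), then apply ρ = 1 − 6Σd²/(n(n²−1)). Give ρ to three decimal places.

-0.829

Ranks of variable 1: 5, 6, 1, 4, 2, 3
Ranks of variable 2: 2, 1, 5, 3, 4, 6
d = r₁ − r₂: 3, 5, -4, 1, -2, -3
d²: 9, 25, 16, 1, 4, 9; Σd² = 64
ρ = 1 − 6·64/(6·35) = 1 − 384/210 = -0.829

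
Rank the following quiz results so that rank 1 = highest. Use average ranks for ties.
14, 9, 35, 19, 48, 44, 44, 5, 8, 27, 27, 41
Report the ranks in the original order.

Sorted (descending): 48, 44, 44, 41, 35, 27, 27, 19, 14, 9, 8, 5
The 2 values of 44 occupy positions 2–3 → average rank (2+3)/2 = 2.5.
The 2 values of 27 occupy positions 6–7 → average rank (6+7)/2 = 6.5.

9, 10, 5, 8, 1, 2.5, 2.5, 12, 11, 6.5, 6.5, 4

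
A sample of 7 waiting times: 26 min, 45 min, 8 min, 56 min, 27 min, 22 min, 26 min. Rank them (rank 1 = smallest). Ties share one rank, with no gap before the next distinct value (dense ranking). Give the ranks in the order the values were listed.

3, 5, 1, 6, 4, 2, 3

Sorted (ascending): 8, 22, 26, 26, 27, 45, 56
The 2 values of 26 share dense rank 3.
Remaining distinct values take the next consecutive integers.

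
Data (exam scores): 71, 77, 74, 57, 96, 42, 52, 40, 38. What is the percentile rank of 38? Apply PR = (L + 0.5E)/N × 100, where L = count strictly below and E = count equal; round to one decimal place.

N = 9.
Strictly below 38: 0. Equal to 38: 1.
PR = (0 + 0.5·1)/9 × 100 = 5.6

5.6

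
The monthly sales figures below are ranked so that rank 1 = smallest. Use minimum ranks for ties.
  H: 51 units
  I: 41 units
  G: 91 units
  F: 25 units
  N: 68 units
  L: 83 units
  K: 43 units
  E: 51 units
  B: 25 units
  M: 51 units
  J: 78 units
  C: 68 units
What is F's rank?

1

Sorted (ascending): 25, 25, 41, 43, 51, 51, 51, 68, 68, 78, 83, 91
The 2 values of 25 occupy positions 1–2 → each gets rank 1.
The 3 values of 51 occupy positions 5–7 → each gets rank 5.
The 2 values of 68 occupy positions 8–9 → each gets rank 8.
F has value 25 units → rank 1.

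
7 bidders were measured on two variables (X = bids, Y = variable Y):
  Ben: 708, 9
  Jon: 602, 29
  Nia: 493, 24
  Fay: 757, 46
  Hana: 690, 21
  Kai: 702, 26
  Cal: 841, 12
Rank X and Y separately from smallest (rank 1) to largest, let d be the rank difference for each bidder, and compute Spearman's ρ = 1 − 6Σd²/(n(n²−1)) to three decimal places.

-0.214

Ranks of variable 1: 5, 2, 1, 6, 3, 4, 7
Ranks of variable 2: 1, 6, 4, 7, 3, 5, 2
d = r₁ − r₂: 4, -4, -3, -1, 0, -1, 5
d²: 16, 16, 9, 1, 0, 1, 25; Σd² = 68
ρ = 1 − 6·68/(7·48) = 1 − 408/336 = -0.214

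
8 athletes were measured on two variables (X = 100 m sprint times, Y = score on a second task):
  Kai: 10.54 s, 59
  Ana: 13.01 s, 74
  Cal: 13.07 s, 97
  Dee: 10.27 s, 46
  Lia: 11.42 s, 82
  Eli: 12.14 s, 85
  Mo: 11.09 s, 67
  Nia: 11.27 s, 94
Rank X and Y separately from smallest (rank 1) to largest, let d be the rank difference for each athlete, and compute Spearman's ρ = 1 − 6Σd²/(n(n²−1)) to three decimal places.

0.786

Ranks of variable 1: 2, 7, 8, 1, 5, 6, 3, 4
Ranks of variable 2: 2, 4, 8, 1, 5, 6, 3, 7
d = r₁ − r₂: 0, 3, 0, 0, 0, 0, 0, -3
d²: 0, 9, 0, 0, 0, 0, 0, 9; Σd² = 18
ρ = 1 − 6·18/(8·63) = 1 − 108/504 = 0.786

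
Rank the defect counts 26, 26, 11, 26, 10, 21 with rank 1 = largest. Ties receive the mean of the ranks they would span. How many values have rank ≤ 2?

3

Sorted (descending): 26, 26, 26, 21, 11, 10
The 3 values of 26 occupy positions 1–3 → average rank 2.
Ranks ≤ 2: {2, 2, 2} → 3 values.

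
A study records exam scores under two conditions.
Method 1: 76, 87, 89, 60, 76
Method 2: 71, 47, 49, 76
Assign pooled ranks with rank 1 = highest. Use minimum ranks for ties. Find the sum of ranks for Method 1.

16

Sorted (descending): 89, 87, 76, 76, 76, 71, 60, 49, 47
The 3 values of 76 occupy positions 3–5 → each gets rank 3.
Method 1 values → pooled ranks: 76→3, 87→2, 89→1, 60→7, 76→3
Rank sum = 3 + 2 + 1 + 7 + 3 = 16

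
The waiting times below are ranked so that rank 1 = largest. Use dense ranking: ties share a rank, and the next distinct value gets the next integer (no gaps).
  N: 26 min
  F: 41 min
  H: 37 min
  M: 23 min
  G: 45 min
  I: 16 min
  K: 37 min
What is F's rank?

2

Sorted (descending): 45, 41, 37, 37, 26, 23, 16
The 2 values of 37 share dense rank 3.
Remaining distinct values take the next consecutive integers.
F has value 41 min → rank 2.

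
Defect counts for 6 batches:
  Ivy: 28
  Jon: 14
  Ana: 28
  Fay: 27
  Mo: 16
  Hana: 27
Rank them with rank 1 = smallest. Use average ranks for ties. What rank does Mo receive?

2

Sorted (ascending): 14, 16, 27, 27, 28, 28
The 2 values of 27 occupy positions 3–4 → average rank (3+4)/2 = 3.5.
The 2 values of 28 occupy positions 5–6 → average rank (5+6)/2 = 5.5.
Mo has value 16 → rank 2.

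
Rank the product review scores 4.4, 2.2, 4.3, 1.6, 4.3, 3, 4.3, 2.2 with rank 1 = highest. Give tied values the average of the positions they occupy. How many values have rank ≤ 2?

1

Sorted (descending): 4.4, 4.3, 4.3, 4.3, 3, 2.2, 2.2, 1.6
The 3 values of 4.3 occupy positions 2–4 → average rank 3.
The 2 values of 2.2 occupy positions 6–7 → average rank (6+7)/2 = 6.5.
Ranks ≤ 2: {1} → 1 value.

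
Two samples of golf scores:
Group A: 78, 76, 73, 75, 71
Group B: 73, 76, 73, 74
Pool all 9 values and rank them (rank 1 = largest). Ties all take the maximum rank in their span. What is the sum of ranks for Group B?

24

Sorted (descending): 78, 76, 76, 75, 74, 73, 73, 73, 71
The 2 values of 76 occupy positions 2–3 → each gets rank 3.
The 3 values of 73 occupy positions 6–8 → each gets rank 8.
Group B values → pooled ranks: 73→8, 76→3, 73→8, 74→5
Rank sum = 8 + 3 + 8 + 5 = 24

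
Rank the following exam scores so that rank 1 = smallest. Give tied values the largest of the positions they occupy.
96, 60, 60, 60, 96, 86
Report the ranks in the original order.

Sorted (ascending): 60, 60, 60, 86, 96, 96
The 3 values of 60 occupy positions 1–3 → each gets rank 3.
The 2 values of 96 occupy positions 5–6 → each gets rank 6.

6, 3, 3, 3, 6, 4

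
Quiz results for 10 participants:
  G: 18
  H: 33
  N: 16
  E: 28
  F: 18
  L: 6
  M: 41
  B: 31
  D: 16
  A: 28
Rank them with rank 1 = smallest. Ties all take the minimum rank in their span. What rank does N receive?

2

Sorted (ascending): 6, 16, 16, 18, 18, 28, 28, 31, 33, 41
The 2 values of 16 occupy positions 2–3 → each gets rank 2.
The 2 values of 18 occupy positions 4–5 → each gets rank 4.
The 2 values of 28 occupy positions 6–7 → each gets rank 6.
N has value 16 → rank 2.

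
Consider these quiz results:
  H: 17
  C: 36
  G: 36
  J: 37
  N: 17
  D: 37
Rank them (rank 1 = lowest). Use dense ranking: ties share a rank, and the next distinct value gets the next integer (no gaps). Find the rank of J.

Sorted (ascending): 17, 17, 36, 36, 37, 37
The 2 values of 17 share dense rank 1.
The 2 values of 36 share dense rank 2.
The 2 values of 37 share dense rank 3.
J has value 37 → rank 3.

3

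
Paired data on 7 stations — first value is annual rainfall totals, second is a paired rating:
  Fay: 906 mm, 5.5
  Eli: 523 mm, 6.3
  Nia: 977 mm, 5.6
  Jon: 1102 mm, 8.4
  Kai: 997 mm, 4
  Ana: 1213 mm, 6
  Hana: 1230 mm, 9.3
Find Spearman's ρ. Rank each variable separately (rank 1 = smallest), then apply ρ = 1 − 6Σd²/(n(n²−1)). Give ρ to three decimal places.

Ranks of variable 1: 2, 1, 3, 5, 4, 6, 7
Ranks of variable 2: 2, 5, 3, 6, 1, 4, 7
d = r₁ − r₂: 0, -4, 0, -1, 3, 2, 0
d²: 0, 16, 0, 1, 9, 4, 0; Σd² = 30
ρ = 1 − 6·30/(7·48) = 1 − 180/336 = 0.464

0.464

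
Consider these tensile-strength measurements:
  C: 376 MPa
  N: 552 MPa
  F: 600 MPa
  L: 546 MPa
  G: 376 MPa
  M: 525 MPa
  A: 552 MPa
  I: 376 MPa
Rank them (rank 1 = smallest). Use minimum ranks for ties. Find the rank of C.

1

Sorted (ascending): 376, 376, 376, 525, 546, 552, 552, 600
The 3 values of 376 occupy positions 1–3 → each gets rank 1.
The 2 values of 552 occupy positions 6–7 → each gets rank 6.
C has value 376 MPa → rank 1.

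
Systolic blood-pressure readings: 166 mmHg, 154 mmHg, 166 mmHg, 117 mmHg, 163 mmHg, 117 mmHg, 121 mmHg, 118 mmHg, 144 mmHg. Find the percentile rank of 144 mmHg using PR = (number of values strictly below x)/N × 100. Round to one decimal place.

44.4

N = 9.
Strictly below 144: 4. Equal to 144: 1.
PR = 4/9 × 100 = 44.4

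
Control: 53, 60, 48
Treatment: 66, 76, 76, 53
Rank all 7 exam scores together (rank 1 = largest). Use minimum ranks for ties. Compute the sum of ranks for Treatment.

10

Sorted (descending): 76, 76, 66, 60, 53, 53, 48
The 2 values of 76 occupy positions 1–2 → each gets rank 1.
The 2 values of 53 occupy positions 5–6 → each gets rank 5.
Treatment values → pooled ranks: 66→3, 76→1, 76→1, 53→5
Rank sum = 3 + 1 + 1 + 5 = 10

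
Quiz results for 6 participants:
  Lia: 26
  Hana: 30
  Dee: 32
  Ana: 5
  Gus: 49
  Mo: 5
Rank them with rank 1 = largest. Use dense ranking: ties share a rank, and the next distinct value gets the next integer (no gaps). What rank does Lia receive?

Sorted (descending): 49, 32, 30, 26, 5, 5
The 2 values of 5 share dense rank 5.
Remaining distinct values take the next consecutive integers.
Lia has value 26 → rank 4.

4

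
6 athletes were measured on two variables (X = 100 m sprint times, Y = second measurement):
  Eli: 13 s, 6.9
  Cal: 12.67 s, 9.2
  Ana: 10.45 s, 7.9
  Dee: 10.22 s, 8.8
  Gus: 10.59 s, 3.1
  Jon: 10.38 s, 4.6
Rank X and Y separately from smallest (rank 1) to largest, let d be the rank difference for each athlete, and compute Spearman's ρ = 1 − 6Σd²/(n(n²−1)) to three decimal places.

-0.029

Ranks of variable 1: 6, 5, 3, 1, 4, 2
Ranks of variable 2: 3, 6, 4, 5, 1, 2
d = r₁ − r₂: 3, -1, -1, -4, 3, 0
d²: 9, 1, 1, 16, 9, 0; Σd² = 36
ρ = 1 − 6·36/(6·35) = 1 − 216/210 = -0.029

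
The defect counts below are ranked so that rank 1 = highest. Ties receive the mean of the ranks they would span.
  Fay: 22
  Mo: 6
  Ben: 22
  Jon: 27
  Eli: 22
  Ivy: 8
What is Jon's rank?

1

Sorted (descending): 27, 22, 22, 22, 8, 6
The 3 values of 22 occupy positions 2–4 → average rank 3.
Jon has value 27 → rank 1.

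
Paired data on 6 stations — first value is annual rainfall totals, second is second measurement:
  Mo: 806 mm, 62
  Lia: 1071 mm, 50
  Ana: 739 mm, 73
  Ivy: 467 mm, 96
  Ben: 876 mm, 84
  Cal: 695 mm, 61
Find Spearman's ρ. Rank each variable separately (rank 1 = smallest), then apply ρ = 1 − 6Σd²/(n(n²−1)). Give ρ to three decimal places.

Ranks of variable 1: 4, 6, 3, 1, 5, 2
Ranks of variable 2: 3, 1, 4, 6, 5, 2
d = r₁ − r₂: 1, 5, -1, -5, 0, 0
d²: 1, 25, 1, 25, 0, 0; Σd² = 52
ρ = 1 − 6·52/(6·35) = 1 − 312/210 = -0.486

-0.486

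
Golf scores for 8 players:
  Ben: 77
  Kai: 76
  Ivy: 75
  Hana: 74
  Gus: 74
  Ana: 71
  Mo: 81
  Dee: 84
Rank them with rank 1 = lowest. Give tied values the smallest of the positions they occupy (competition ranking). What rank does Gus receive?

2

Sorted (ascending): 71, 74, 74, 75, 76, 77, 81, 84
The 2 values of 74 occupy positions 2–3 → each gets rank 2.
Gus has value 74 → rank 2.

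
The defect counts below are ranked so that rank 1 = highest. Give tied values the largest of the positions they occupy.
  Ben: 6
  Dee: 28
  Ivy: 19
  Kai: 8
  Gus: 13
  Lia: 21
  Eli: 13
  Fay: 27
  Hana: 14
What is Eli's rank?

7

Sorted (descending): 28, 27, 21, 19, 14, 13, 13, 8, 6
The 2 values of 13 occupy positions 6–7 → each gets rank 7.
Eli has value 13 → rank 7.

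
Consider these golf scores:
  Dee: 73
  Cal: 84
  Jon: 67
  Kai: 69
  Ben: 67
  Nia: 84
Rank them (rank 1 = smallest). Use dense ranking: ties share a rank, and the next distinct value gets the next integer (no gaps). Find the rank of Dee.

3

Sorted (ascending): 67, 67, 69, 73, 84, 84
The 2 values of 67 share dense rank 1.
The 2 values of 84 share dense rank 4.
Remaining distinct values take the next consecutive integers.
Dee has value 73 → rank 3.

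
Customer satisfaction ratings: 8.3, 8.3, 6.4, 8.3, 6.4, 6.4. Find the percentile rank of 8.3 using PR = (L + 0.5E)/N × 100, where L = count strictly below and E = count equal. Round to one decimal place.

N = 6.
Strictly below 8.3: 3. Equal to 8.3: 3.
PR = (3 + 0.5·3)/6 × 100 = 75.0

75.0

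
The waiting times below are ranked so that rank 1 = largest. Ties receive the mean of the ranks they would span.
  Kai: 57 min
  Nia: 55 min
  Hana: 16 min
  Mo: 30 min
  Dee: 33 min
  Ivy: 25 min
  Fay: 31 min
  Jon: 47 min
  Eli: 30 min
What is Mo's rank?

Sorted (descending): 57, 55, 47, 33, 31, 30, 30, 25, 16
The 2 values of 30 occupy positions 6–7 → average rank (6+7)/2 = 6.5.
Mo has value 30 min → rank 6.5.

6.5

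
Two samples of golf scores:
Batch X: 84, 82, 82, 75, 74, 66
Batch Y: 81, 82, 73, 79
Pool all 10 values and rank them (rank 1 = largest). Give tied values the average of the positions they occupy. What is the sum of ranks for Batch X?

32

Sorted (descending): 84, 82, 82, 82, 81, 79, 75, 74, 73, 66
The 3 values of 82 occupy positions 2–4 → average rank 3.
Batch X values → pooled ranks: 84→1, 82→3, 82→3, 75→7, 74→8, 66→10
Rank sum = 1 + 3 + 3 + 7 + 8 + 10 = 32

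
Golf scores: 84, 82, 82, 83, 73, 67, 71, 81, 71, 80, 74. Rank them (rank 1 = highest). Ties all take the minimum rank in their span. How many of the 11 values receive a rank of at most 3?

4

Sorted (descending): 84, 83, 82, 82, 81, 80, 74, 73, 71, 71, 67
The 2 values of 82 occupy positions 3–4 → each gets rank 3.
The 2 values of 71 occupy positions 9–10 → each gets rank 9.
Ranks ≤ 3: {1, 2, 3, 3} → 4 values.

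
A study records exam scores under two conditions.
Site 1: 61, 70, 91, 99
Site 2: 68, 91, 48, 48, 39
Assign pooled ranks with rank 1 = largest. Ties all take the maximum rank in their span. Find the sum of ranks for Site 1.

Sorted (descending): 99, 91, 91, 70, 68, 61, 48, 48, 39
The 2 values of 91 occupy positions 2–3 → each gets rank 3.
The 2 values of 48 occupy positions 7–8 → each gets rank 8.
Site 1 values → pooled ranks: 61→6, 70→4, 91→3, 99→1
Rank sum = 6 + 4 + 3 + 1 = 14

14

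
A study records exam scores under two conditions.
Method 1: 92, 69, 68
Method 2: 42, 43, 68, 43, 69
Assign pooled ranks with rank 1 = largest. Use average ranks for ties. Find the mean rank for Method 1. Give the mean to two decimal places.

Sorted (descending): 92, 69, 69, 68, 68, 43, 43, 42
The 2 values of 69 occupy positions 2–3 → average rank (2+3)/2 = 2.5.
The 2 values of 68 occupy positions 4–5 → average rank (4+5)/2 = 4.5.
The 2 values of 43 occupy positions 6–7 → average rank (6+7)/2 = 6.5.
Method 1 values → pooled ranks: 92→1, 69→2.5, 68→4.5
Mean rank = (1 + 2.5 + 4.5) / 3 = 2.67

2.67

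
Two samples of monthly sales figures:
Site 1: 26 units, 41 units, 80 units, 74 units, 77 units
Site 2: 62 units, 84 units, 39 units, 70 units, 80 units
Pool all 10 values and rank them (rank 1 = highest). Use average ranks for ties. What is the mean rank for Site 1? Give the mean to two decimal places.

Sorted (descending): 84, 80, 80, 77, 74, 70, 62, 41, 39, 26
The 2 values of 80 occupy positions 2–3 → average rank (2+3)/2 = 2.5.
Site 1 values → pooled ranks: 26→10, 41→8, 80→2.5, 74→5, 77→4
Mean rank = (10 + 8 + 2.5 + 5 + 4) / 5 = 5.90

5.90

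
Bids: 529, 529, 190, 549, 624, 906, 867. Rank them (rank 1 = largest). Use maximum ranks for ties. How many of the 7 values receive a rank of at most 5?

Sorted (descending): 906, 867, 624, 549, 529, 529, 190
The 2 values of 529 occupy positions 5–6 → each gets rank 6.
Ranks ≤ 5: {1, 2, 3, 4} → 4 values.

4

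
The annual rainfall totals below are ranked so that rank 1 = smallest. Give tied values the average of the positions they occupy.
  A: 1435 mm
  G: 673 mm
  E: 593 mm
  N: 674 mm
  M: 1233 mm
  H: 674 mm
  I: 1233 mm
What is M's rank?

5.5

Sorted (ascending): 593, 673, 674, 674, 1233, 1233, 1435
The 2 values of 674 occupy positions 3–4 → average rank (3+4)/2 = 3.5.
The 2 values of 1233 occupy positions 5–6 → average rank (5+6)/2 = 5.5.
M has value 1233 mm → rank 5.5.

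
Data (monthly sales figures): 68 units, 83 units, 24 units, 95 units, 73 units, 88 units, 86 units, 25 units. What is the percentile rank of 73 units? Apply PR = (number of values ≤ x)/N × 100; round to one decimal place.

50.0

N = 8.
Strictly below 73: 3. Equal to 73: 1.
PR = 4/8 × 100 = 50.0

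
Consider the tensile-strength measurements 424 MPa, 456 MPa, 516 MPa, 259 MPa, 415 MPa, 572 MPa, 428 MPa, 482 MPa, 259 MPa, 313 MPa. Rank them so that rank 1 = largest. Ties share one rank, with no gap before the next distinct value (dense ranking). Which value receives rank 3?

482

Sorted (descending): 572, 516, 482, 456, 428, 424, 415, 313, 259, 259
The 2 values of 259 share dense rank 9.
Remaining distinct values take the next consecutive integers.
Rank 3 → value 482.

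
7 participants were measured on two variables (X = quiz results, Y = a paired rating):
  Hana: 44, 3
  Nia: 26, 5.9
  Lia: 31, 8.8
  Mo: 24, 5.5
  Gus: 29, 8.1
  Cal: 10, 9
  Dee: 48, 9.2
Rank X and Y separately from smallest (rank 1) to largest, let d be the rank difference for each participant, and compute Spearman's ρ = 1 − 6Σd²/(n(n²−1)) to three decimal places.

0.107

Ranks of variable 1: 6, 3, 5, 2, 4, 1, 7
Ranks of variable 2: 1, 3, 5, 2, 4, 6, 7
d = r₁ − r₂: 5, 0, 0, 0, 0, -5, 0
d²: 25, 0, 0, 0, 0, 25, 0; Σd² = 50
ρ = 1 − 6·50/(7·48) = 1 − 300/336 = 0.107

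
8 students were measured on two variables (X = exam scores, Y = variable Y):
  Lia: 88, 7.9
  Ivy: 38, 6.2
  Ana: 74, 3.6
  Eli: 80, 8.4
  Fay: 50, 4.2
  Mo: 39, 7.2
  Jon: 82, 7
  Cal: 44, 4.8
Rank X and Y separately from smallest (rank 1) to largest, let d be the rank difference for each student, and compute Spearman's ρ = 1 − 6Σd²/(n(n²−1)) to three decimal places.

Ranks of variable 1: 8, 1, 5, 6, 4, 2, 7, 3
Ranks of variable 2: 7, 4, 1, 8, 2, 6, 5, 3
d = r₁ − r₂: 1, -3, 4, -2, 2, -4, 2, 0
d²: 1, 9, 16, 4, 4, 16, 4, 0; Σd² = 54
ρ = 1 − 6·54/(8·63) = 1 − 324/504 = 0.357

0.357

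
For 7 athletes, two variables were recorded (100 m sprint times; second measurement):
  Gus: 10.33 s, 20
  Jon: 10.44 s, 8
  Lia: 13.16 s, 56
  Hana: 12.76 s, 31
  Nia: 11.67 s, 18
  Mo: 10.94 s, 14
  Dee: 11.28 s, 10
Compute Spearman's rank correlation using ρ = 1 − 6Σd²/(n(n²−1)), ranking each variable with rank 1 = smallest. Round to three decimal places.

0.607

Ranks of variable 1: 1, 2, 7, 6, 5, 3, 4
Ranks of variable 2: 5, 1, 7, 6, 4, 3, 2
d = r₁ − r₂: -4, 1, 0, 0, 1, 0, 2
d²: 16, 1, 0, 0, 1, 0, 4; Σd² = 22
ρ = 1 − 6·22/(7·48) = 1 − 132/336 = 0.607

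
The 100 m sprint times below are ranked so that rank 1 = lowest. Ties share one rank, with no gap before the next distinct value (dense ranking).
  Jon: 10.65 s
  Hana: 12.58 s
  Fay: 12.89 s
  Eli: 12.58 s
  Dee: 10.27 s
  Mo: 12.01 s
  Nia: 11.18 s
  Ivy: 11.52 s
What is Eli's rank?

Sorted (ascending): 10.27, 10.65, 11.18, 11.52, 12.01, 12.58, 12.58, 12.89
The 2 values of 12.58 share dense rank 6.
Remaining distinct values take the next consecutive integers.
Eli has value 12.58 s → rank 6.

6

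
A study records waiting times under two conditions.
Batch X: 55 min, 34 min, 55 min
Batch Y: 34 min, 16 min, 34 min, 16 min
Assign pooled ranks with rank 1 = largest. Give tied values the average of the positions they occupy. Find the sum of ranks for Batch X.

7

Sorted (descending): 55, 55, 34, 34, 34, 16, 16
The 2 values of 55 occupy positions 1–2 → average rank (1+2)/2 = 1.5.
The 3 values of 34 occupy positions 3–5 → average rank 4.
The 2 values of 16 occupy positions 6–7 → average rank (6+7)/2 = 6.5.
Batch X values → pooled ranks: 55→1.5, 34→4, 55→1.5
Rank sum = 1.5 + 4 + 1.5 = 7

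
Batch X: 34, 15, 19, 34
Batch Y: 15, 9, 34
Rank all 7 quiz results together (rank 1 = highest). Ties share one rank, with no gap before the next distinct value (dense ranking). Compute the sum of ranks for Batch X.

Sorted (descending): 34, 34, 34, 19, 15, 15, 9
The 3 values of 34 share dense rank 1.
The 2 values of 15 share dense rank 3.
Remaining distinct values take the next consecutive integers.
Batch X values → pooled ranks: 34→1, 15→3, 19→2, 34→1
Rank sum = 1 + 3 + 2 + 1 = 7

7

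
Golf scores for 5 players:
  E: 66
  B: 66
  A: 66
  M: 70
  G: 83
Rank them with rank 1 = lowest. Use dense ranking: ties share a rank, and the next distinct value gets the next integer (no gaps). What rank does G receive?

3

Sorted (ascending): 66, 66, 66, 70, 83
The 3 values of 66 share dense rank 1.
Remaining distinct values take the next consecutive integers.
G has value 83 → rank 3.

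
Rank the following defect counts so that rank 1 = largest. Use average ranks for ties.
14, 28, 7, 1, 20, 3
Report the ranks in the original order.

Sorted (descending): 28, 20, 14, 7, 3, 1
No ties — each value takes its position as its rank.

3, 1, 4, 6, 2, 5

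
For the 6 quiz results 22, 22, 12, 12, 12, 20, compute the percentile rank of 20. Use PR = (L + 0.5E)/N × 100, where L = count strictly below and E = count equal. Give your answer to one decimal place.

58.3

N = 6.
Strictly below 20: 3. Equal to 20: 1.
PR = (3 + 0.5·1)/6 × 100 = 58.3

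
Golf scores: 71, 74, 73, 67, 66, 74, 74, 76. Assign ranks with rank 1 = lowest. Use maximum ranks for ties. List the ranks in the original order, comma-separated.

3, 7, 4, 2, 1, 7, 7, 8

Sorted (ascending): 66, 67, 71, 73, 74, 74, 74, 76
The 3 values of 74 occupy positions 5–7 → each gets rank 7.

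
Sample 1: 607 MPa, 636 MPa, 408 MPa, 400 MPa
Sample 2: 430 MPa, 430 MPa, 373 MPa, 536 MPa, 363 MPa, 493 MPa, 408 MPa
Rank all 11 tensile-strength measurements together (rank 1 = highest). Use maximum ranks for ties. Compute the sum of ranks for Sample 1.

20

Sorted (descending): 636, 607, 536, 493, 430, 430, 408, 408, 400, 373, 363
The 2 values of 430 occupy positions 5–6 → each gets rank 6.
The 2 values of 408 occupy positions 7–8 → each gets rank 8.
Sample 1 values → pooled ranks: 607→2, 636→1, 408→8, 400→9
Rank sum = 2 + 1 + 8 + 9 = 20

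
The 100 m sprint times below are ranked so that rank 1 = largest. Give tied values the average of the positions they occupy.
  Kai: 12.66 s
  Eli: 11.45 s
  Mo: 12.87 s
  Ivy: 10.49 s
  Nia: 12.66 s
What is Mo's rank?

Sorted (descending): 12.87, 12.66, 12.66, 11.45, 10.49
The 2 values of 12.66 occupy positions 2–3 → average rank (2+3)/2 = 2.5.
Mo has value 12.87 s → rank 1.

1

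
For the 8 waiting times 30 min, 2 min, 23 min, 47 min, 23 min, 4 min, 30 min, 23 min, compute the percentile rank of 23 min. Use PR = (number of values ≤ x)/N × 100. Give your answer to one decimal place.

62.5

N = 8.
Strictly below 23: 2. Equal to 23: 3.
PR = 5/8 × 100 = 62.5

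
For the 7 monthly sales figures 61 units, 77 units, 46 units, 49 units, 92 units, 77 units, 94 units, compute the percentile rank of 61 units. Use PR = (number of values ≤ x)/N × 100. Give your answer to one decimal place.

N = 7.
Strictly below 61: 2. Equal to 61: 1.
PR = 3/7 × 100 = 42.9

42.9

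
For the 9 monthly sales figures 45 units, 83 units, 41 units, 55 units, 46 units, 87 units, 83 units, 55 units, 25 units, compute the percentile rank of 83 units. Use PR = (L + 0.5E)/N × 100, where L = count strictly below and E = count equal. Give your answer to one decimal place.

77.8

N = 9.
Strictly below 83: 6. Equal to 83: 2.
PR = (6 + 0.5·2)/9 × 100 = 77.8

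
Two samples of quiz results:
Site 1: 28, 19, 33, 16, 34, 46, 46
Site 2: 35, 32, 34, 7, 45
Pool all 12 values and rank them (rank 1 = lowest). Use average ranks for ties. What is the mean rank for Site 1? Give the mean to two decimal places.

Sorted (ascending): 7, 16, 19, 28, 32, 33, 34, 34, 35, 45, 46, 46
The 2 values of 34 occupy positions 7–8 → average rank (7+8)/2 = 7.5.
The 2 values of 46 occupy positions 11–12 → average rank (11+12)/2 = 11.5.
Site 1 values → pooled ranks: 28→4, 19→3, 33→6, 16→2, 34→7.5, 46→11.5, 46→11.5
Mean rank = (4 + 3 + 6 + 2 + 7.5 + 11.5 + 11.5) / 7 = 6.50

6.50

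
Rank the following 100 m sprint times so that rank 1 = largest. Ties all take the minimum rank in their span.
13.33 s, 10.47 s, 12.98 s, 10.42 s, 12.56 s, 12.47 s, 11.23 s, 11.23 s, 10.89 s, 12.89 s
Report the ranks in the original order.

Sorted (descending): 13.33, 12.98, 12.89, 12.56, 12.47, 11.23, 11.23, 10.89, 10.47, 10.42
The 2 values of 11.23 occupy positions 6–7 → each gets rank 6.

1, 9, 2, 10, 4, 5, 6, 6, 8, 3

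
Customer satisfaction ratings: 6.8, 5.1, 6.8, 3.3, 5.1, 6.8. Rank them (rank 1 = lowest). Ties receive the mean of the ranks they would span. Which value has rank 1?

Sorted (ascending): 3.3, 5.1, 5.1, 6.8, 6.8, 6.8
The 2 values of 5.1 occupy positions 2–3 → average rank (2+3)/2 = 2.5.
The 3 values of 6.8 occupy positions 4–6 → average rank 5.
Rank 1 → value 3.3.

3.3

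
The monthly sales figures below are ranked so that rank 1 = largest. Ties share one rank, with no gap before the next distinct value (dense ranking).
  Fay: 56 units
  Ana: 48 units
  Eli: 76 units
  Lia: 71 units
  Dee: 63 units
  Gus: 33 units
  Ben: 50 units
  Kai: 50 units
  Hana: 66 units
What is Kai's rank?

6

Sorted (descending): 76, 71, 66, 63, 56, 50, 50, 48, 33
The 2 values of 50 share dense rank 6.
Remaining distinct values take the next consecutive integers.
Kai has value 50 units → rank 6.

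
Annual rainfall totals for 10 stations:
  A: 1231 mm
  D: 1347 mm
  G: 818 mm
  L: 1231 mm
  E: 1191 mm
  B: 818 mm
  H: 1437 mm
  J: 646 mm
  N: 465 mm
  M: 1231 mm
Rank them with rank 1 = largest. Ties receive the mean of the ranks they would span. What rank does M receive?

4

Sorted (descending): 1437, 1347, 1231, 1231, 1231, 1191, 818, 818, 646, 465
The 3 values of 1231 occupy positions 3–5 → average rank 4.
The 2 values of 818 occupy positions 7–8 → average rank (7+8)/2 = 7.5.
M has value 1231 mm → rank 4.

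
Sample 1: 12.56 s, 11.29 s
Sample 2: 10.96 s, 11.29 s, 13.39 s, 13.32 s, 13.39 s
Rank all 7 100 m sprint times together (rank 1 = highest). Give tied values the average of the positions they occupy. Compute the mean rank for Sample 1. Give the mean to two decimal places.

4.75

Sorted (descending): 13.39, 13.39, 13.32, 12.56, 11.29, 11.29, 10.96
The 2 values of 13.39 occupy positions 1–2 → average rank (1+2)/2 = 1.5.
The 2 values of 11.29 occupy positions 5–6 → average rank (5+6)/2 = 5.5.
Sample 1 values → pooled ranks: 12.56→4, 11.29→5.5
Mean rank = (4 + 5.5) / 2 = 4.75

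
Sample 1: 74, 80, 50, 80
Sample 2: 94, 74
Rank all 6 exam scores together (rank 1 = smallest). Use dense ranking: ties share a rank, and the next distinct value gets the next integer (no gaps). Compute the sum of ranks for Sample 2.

6

Sorted (ascending): 50, 74, 74, 80, 80, 94
The 2 values of 74 share dense rank 2.
The 2 values of 80 share dense rank 3.
Remaining distinct values take the next consecutive integers.
Sample 2 values → pooled ranks: 94→4, 74→2
Rank sum = 4 + 2 = 6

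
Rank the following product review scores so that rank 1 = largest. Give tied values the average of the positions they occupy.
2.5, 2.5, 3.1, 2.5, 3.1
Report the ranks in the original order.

4, 4, 1.5, 4, 1.5

Sorted (descending): 3.1, 3.1, 2.5, 2.5, 2.5
The 2 values of 3.1 occupy positions 1–2 → average rank (1+2)/2 = 1.5.
The 3 values of 2.5 occupy positions 3–5 → average rank 4.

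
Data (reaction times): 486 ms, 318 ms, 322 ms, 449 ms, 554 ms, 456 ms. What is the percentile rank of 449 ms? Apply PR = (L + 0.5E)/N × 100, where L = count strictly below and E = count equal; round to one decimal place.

41.7

N = 6.
Strictly below 449: 2. Equal to 449: 1.
PR = (2 + 0.5·1)/6 × 100 = 41.7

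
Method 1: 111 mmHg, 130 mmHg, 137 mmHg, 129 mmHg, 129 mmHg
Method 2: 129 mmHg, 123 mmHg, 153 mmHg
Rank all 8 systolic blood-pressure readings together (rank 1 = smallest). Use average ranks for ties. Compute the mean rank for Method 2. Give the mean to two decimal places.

Sorted (ascending): 111, 123, 129, 129, 129, 130, 137, 153
The 3 values of 129 occupy positions 3–5 → average rank 4.
Method 2 values → pooled ranks: 129→4, 123→2, 153→8
Mean rank = (4 + 2 + 8) / 3 = 4.67

4.67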